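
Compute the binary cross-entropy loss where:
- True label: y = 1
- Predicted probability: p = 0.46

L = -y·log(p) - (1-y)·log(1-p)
L = 0.7765

L = -1·log(0.46) - 0·log(0.54) = -log(0.46) = 0.7765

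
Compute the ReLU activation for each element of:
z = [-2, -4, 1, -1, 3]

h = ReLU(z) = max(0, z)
h = [0, 0, 1, 0, 3]

ReLU applied element-wise: max(0,-2)=0, max(0,-4)=0, max(0,1)=1, max(0,-1)=0, max(0,3)=3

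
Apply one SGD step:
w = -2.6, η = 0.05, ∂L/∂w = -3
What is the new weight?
w_new = -2.45

w_new = w - η·∂L/∂w = -2.6 - 0.05×(-3) = -2.6 - (-0.15) = -2.45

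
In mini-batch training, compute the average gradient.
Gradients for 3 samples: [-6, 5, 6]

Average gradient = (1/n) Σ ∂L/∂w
Average gradient = 1.667

Average = (1/3)(-6 + 5 + 6) = 5/3 = 1.667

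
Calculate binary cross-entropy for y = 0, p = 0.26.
L = 0.3011

L = -0·log(0.26) - 1·log(0.74) = -log(0.74) = 0.3011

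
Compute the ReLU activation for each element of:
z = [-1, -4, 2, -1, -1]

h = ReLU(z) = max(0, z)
h = [0, 0, 2, 0, 0]

ReLU applied element-wise: max(0,-1)=0, max(0,-4)=0, max(0,2)=2, max(0,-1)=0, max(0,-1)=0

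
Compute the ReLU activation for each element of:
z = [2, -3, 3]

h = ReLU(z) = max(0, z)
h = [2, 0, 3]

ReLU applied element-wise: max(0,2)=2, max(0,-3)=0, max(0,3)=3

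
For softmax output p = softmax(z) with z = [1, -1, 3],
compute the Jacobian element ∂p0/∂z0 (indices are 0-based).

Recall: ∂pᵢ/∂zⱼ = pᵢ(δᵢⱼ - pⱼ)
∂p0/∂z0 = 0.1035

p = softmax(z) = [0.1173, 0.01588, 0.8668]
p0 = 0.1173

∂p0/∂z0 = p0(1 - p0) = 0.1173 × (1 - 0.1173) = 0.1035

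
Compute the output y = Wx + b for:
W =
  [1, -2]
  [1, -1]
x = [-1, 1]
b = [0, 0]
y = [-3, -2]

Wx = [1×-1 + -2×1, 1×-1 + -1×1]
   = [-3, -2]
y = Wx + b = [-3 + 0, -2 + 0] = [-3, -2]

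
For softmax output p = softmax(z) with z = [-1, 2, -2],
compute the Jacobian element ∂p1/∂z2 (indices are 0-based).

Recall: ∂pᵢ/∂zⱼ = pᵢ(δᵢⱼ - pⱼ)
∂p1/∂z2 = -0.01605

p = softmax(z) = [0.04661, 0.9362, 0.01715]
p1 = 0.9362, p2 = 0.01715

∂p1/∂z2 = -p1 × p2 = -0.9362 × 0.01715 = -0.01605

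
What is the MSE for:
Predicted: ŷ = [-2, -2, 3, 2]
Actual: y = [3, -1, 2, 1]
MSE = 7

MSE = (1/4)((-2-3)² + (-2--1)² + (3-2)² + (2-1)²) = (1/4)(25 + 1 + 1 + 1) = 7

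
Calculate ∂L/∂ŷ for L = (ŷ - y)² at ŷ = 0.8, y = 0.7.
∂L/∂ŷ = 0.2

∂L/∂ŷ = 2(ŷ - y) = 2(0.8 - 0.7) = 2(0.1) = 0.2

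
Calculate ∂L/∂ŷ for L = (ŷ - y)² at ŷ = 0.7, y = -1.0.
∂L/∂ŷ = 3.4

∂L/∂ŷ = 2(ŷ - y) = 2(0.7 - -1.0) = 2(1.7) = 3.4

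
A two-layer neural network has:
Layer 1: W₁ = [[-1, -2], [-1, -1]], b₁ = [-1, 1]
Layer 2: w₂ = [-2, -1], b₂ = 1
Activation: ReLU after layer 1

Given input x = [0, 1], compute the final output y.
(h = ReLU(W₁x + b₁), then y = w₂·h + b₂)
y = 1

Layer 1 pre-activation: z₁ = [-3, 0]
After ReLU: h = [0, 0]
Layer 2 output: y = -2×0 + -1×0 + 1 = 1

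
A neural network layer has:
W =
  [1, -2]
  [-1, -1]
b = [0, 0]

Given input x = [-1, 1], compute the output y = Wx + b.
y = [-3, 0]

Wx = [1×-1 + -2×1, -1×-1 + -1×1]
   = [-3, 0]
y = Wx + b = [-3 + 0, 0 + 0] = [-3, 0]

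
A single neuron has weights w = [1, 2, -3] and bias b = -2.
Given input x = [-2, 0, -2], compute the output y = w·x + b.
y = 2

y = (1)(-2) + (2)(0) + (-3)(-2) + -2 = 2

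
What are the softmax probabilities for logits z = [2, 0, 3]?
p = [0.2595, 0.0351, 0.7054]

exp(z) = [7.389, 1, 20.09]
Sum = 28.47
p = [0.2595, 0.0351, 0.7054]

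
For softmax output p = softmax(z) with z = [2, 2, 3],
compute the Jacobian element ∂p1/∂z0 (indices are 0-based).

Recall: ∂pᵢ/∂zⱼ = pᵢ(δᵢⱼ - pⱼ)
∂p1/∂z0 = -0.04492

p = softmax(z) = [0.2119, 0.2119, 0.5761]
p1 = 0.2119, p0 = 0.2119

∂p1/∂z0 = -p1 × p0 = -0.2119 × 0.2119 = -0.04492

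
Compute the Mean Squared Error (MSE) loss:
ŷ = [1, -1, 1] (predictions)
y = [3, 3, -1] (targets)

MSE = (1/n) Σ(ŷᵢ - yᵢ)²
MSE = 8

MSE = (1/3)((1-3)² + (-1-3)² + (1--1)²) = (1/3)(4 + 16 + 4) = 8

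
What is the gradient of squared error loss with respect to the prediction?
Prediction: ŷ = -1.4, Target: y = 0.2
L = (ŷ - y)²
∂L/∂ŷ = -3.2

∂L/∂ŷ = 2(ŷ - y) = 2(-1.4 - 0.2) = 2(-1.6) = -3.2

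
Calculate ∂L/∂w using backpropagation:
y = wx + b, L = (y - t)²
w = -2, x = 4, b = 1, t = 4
∂L/∂w = -88

y = wx + b = (-2)(4) + 1 = -7
∂L/∂y = 2(y - t) = 2(-7 - 4) = -22
∂y/∂w = x = 4
∂L/∂w = ∂L/∂y · ∂y/∂w = -22 × 4 = -88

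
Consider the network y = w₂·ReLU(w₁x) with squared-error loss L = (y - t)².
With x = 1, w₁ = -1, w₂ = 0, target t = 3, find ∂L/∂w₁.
∂L/∂w₁ = 0

Forward pass:
z = w₁x = -1×1 = -1
h = ReLU(-1) = 0
y = w₂h = 0×0 = 0

Backward pass:
∂L/∂y = 2(y - t) = 2(0 - 3) = -6
∂y/∂h = w₂ = 0
∂h/∂z = 0 (ReLU derivative)
∂z/∂w₁ = x = 1

∂L/∂w₁ = -6 × 0 × 0 × 1 = 0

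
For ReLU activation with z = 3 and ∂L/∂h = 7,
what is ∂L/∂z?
∂L/∂z = 7

h = ReLU(3) = 3
Since z > 0: ∂h/∂z = 1
∂L/∂z = ∂L/∂h · ∂h/∂z = 7 × 1 = 7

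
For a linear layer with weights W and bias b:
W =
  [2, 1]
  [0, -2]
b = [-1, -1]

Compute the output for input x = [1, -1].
y = [0, 1]

Wx = [2×1 + 1×-1, 0×1 + -2×-1]
   = [1, 2]
y = Wx + b = [1 + -1, 2 + -1] = [0, 1]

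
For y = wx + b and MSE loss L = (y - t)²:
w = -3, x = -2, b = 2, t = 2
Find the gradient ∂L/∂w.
∂L/∂w = -24

y = wx + b = (-3)(-2) + 2 = 8
∂L/∂y = 2(y - t) = 2(8 - 2) = 12
∂y/∂w = x = -2
∂L/∂w = ∂L/∂y · ∂y/∂w = 12 × -2 = -24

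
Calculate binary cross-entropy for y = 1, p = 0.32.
L = 1.139

L = -1·log(0.32) - 0·log(0.68) = -log(0.32) = 1.139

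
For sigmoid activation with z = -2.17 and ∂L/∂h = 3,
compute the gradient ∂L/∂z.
∂L/∂z = 0.2759

σ(-2.17) = 0.1025
σ'(-2.17) = σ(-2.17)(1 - σ(-2.17)) = 0.1025 × 0.8975 = 0.09198
∂L/∂z = ∂L/∂h · σ'(z) = 3 × 0.09198 = 0.2759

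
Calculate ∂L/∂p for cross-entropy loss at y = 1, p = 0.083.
∂L/∂p = -12.05

∂L/∂p = -y/p + (1-y)/(1-p) = -1/0.083 + 0 = -12.05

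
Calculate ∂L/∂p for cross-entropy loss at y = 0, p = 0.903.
∂L/∂p = 10.31

∂L/∂p = -y/p + (1-y)/(1-p) = 0 + 1/0.097 = 10.31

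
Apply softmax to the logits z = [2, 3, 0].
p = [0.2595, 0.7054, 0.0351]

exp(z) = [7.389, 20.09, 1]
Sum = 28.47
p = [0.2595, 0.7054, 0.0351]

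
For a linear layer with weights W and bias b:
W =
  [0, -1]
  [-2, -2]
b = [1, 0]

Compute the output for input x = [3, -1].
y = [2, -4]

Wx = [0×3 + -1×-1, -2×3 + -2×-1]
   = [1, -4]
y = Wx + b = [1 + 1, -4 + 0] = [2, -4]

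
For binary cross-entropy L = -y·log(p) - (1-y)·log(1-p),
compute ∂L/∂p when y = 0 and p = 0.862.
∂L/∂p = 7.246

∂L/∂p = -y/p + (1-y)/(1-p) = 0 + 1/0.138 = 7.246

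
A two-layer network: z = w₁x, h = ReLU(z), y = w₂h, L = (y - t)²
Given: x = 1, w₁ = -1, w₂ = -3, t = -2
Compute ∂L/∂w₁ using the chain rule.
∂L/∂w₁ = 0

Forward pass:
z = w₁x = -1×1 = -1
h = ReLU(-1) = 0
y = w₂h = -3×0 = 0

Backward pass:
∂L/∂y = 2(y - t) = 2(0 - -2) = 4
∂y/∂h = w₂ = -3
∂h/∂z = 0 (ReLU derivative)
∂z/∂w₁ = x = 1

∂L/∂w₁ = 4 × -3 × 0 × 1 = 0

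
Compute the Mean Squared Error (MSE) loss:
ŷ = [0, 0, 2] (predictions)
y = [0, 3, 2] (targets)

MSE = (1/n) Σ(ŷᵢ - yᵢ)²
MSE = 3

MSE = (1/3)((0-0)² + (0-3)² + (2-2)²) = (1/3)(0 + 9 + 0) = 3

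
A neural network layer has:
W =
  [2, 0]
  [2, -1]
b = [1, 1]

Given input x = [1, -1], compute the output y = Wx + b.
y = [3, 4]

Wx = [2×1 + 0×-1, 2×1 + -1×-1]
   = [2, 3]
y = Wx + b = [2 + 1, 3 + 1] = [3, 4]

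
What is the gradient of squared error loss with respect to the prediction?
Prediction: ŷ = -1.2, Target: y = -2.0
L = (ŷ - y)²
∂L/∂ŷ = 1.6

∂L/∂ŷ = 2(ŷ - y) = 2(-1.2 - -2.0) = 2(0.8) = 1.6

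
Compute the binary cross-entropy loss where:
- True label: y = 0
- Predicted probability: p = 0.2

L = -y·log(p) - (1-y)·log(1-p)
L = 0.2231

L = -0·log(0.2) - 1·log(0.8) = -log(0.8) = 0.2231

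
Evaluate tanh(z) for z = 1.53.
0.9104

tanh(1.53) = (e^(1.53) - e^(-1.53))/(e^(1.53) + e^(-1.53)) = 0.9104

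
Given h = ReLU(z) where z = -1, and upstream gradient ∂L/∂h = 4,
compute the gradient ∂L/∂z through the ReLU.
∂L/∂z = 0

h = ReLU(-1) = 0
Since z < 0: ∂h/∂z = 0
∂L/∂z = ∂L/∂h · ∂h/∂z = 4 × 0 = 0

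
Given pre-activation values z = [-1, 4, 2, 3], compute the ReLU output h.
h = [0, 4, 2, 3]

ReLU applied element-wise: max(0,-1)=0, max(0,4)=4, max(0,2)=2, max(0,3)=3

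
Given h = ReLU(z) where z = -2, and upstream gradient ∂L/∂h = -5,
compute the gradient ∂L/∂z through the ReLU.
∂L/∂z = 0

h = ReLU(-2) = 0
Since z < 0: ∂h/∂z = 0
∂L/∂z = ∂L/∂h · ∂h/∂z = -5 × 0 = 0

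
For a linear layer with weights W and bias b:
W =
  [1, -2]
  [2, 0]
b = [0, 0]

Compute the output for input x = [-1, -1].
y = [1, -2]

Wx = [1×-1 + -2×-1, 2×-1 + 0×-1]
   = [1, -2]
y = Wx + b = [1 + 0, -2 + 0] = [1, -2]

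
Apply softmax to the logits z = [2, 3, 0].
p = [0.2595, 0.7054, 0.0351]

exp(z) = [7.389, 20.09, 1]
Sum = 28.47
p = [0.2595, 0.7054, 0.0351]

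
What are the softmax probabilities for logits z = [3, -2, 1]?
p = [0.8756, 0.0059, 0.1185]

exp(z) = [20.09, 0.1353, 2.718]
Sum = 22.94
p = [0.8756, 0.0059, 0.1185]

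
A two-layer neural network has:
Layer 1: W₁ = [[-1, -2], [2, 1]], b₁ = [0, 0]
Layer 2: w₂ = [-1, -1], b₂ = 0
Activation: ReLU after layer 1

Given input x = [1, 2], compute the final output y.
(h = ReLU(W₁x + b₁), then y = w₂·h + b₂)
y = -4

Layer 1 pre-activation: z₁ = [-5, 4]
After ReLU: h = [0, 4]
Layer 2 output: y = -1×0 + -1×4 + 0 = -4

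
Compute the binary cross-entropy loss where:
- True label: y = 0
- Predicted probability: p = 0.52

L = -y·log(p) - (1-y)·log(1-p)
L = 0.734

L = -0·log(0.52) - 1·log(0.48) = -log(0.48) = 0.734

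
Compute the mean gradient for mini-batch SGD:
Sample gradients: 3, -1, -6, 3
Average gradient = -0.25

Average = (1/4)(3 + -1 + -6 + 3) = -1/4 = -0.25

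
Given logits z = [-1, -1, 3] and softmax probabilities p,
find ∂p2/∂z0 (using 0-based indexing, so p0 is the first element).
∂p2/∂z0 = -0.01704

p = softmax(z) = [0.01767, 0.01767, 0.9647]
p2 = 0.9647, p0 = 0.01767

∂p2/∂z0 = -p2 × p0 = -0.9647 × 0.01767 = -0.01704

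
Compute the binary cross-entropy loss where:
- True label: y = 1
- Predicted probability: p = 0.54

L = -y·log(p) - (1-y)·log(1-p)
L = 0.6162

L = -1·log(0.54) - 0·log(0.46) = -log(0.54) = 0.6162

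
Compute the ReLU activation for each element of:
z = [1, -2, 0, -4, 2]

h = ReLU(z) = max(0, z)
h = [1, 0, 0, 0, 2]

ReLU applied element-wise: max(0,1)=1, max(0,-2)=0, max(0,0)=0, max(0,-4)=0, max(0,2)=2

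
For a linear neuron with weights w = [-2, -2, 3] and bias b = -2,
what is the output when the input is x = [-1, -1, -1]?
y = -1

y = (-2)(-1) + (-2)(-1) + (3)(-1) + -2 = -1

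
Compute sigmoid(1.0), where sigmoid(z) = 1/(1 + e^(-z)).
0.7311

sigmoid(1.0) = 1/(1 + e^(-1.0)) = 1/(1 + 0.3679) = 0.7311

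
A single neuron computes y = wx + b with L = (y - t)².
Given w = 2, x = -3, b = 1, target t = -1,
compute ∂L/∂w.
∂L/∂w = 24

y = wx + b = (2)(-3) + 1 = -5
∂L/∂y = 2(y - t) = 2(-5 - -1) = -8
∂y/∂w = x = -3
∂L/∂w = ∂L/∂y · ∂y/∂w = -8 × -3 = 24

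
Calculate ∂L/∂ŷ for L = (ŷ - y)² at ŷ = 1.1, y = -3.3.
∂L/∂ŷ = 8.8

∂L/∂ŷ = 2(ŷ - y) = 2(1.1 - -3.3) = 2(4.4) = 8.8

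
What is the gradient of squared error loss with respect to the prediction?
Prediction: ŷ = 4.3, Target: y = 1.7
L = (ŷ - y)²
∂L/∂ŷ = 5.2

∂L/∂ŷ = 2(ŷ - y) = 2(4.3 - 1.7) = 2(2.6) = 5.2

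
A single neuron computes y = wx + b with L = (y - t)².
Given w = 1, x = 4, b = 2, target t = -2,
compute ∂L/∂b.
∂L/∂b = 16

y = wx + b = (1)(4) + 2 = 6
∂L/∂y = 2(y - t) = 2(6 - -2) = 16
∂y/∂b = 1
∂L/∂b = ∂L/∂y · ∂y/∂b = 16 × 1 = 16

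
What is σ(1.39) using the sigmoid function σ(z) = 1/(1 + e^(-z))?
0.8006

sigmoid(1.39) = 1/(1 + e^(-1.39)) = 1/(1 + 0.2491) = 0.8006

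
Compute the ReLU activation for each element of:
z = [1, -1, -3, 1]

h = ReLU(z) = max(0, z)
h = [1, 0, 0, 1]

ReLU applied element-wise: max(0,1)=1, max(0,-1)=0, max(0,-3)=0, max(0,1)=1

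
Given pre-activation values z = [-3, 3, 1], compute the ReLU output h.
h = [0, 3, 1]

ReLU applied element-wise: max(0,-3)=0, max(0,3)=3, max(0,1)=1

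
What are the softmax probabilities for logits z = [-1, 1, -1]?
p = [0.1065, 0.787, 0.1065]

exp(z) = [0.3679, 2.718, 0.3679]
Sum = 3.454
p = [0.1065, 0.787, 0.1065]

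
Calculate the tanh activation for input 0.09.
0.08976

tanh(0.09) = (e^(0.09) - e^(-0.09))/(e^(0.09) + e^(-0.09)) = 0.08976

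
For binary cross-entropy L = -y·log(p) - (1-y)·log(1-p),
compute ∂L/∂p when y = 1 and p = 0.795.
∂L/∂p = -1.258

∂L/∂p = -y/p + (1-y)/(1-p) = -1/0.795 + 0 = -1.258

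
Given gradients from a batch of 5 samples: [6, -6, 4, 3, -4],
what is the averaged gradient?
Average gradient = 0.6

Average = (1/5)(6 + -6 + 4 + 3 + -4) = 3/5 = 0.6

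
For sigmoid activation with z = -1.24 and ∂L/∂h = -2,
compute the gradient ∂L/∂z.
∂L/∂z = -0.3481

σ(-1.24) = 0.2244
σ'(-1.24) = σ(-1.24)(1 - σ(-1.24)) = 0.2244 × 0.7756 = 0.1741
∂L/∂z = ∂L/∂h · σ'(z) = -2 × 0.1741 = -0.3481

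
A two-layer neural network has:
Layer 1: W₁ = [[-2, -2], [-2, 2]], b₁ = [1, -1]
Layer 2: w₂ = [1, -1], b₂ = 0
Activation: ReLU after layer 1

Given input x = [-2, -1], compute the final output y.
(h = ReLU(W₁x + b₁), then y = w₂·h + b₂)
y = 6

Layer 1 pre-activation: z₁ = [7, 1]
After ReLU: h = [7, 1]
Layer 2 output: y = 1×7 + -1×1 + 0 = 6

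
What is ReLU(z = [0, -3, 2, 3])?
h = [0, 0, 2, 3]

ReLU applied element-wise: max(0,0)=0, max(0,-3)=0, max(0,2)=2, max(0,3)=3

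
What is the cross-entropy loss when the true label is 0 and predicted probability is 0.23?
L = 0.2614

L = -0·log(0.23) - 1·log(0.77) = -log(0.77) = 0.2614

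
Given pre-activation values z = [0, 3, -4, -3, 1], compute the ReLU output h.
h = [0, 3, 0, 0, 1]

ReLU applied element-wise: max(0,0)=0, max(0,3)=3, max(0,-4)=0, max(0,-3)=0, max(0,1)=1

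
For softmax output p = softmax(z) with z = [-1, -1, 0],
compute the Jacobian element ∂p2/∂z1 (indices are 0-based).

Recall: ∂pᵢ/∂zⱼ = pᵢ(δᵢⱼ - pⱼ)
∂p2/∂z1 = -0.1221

p = softmax(z) = [0.2119, 0.2119, 0.5761]
p2 = 0.5761, p1 = 0.2119

∂p2/∂z1 = -p2 × p1 = -0.5761 × 0.2119 = -0.1221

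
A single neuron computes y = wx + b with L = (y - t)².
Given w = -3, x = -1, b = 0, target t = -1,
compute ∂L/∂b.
∂L/∂b = 8

y = wx + b = (-3)(-1) + 0 = 3
∂L/∂y = 2(y - t) = 2(3 - -1) = 8
∂y/∂b = 1
∂L/∂b = ∂L/∂y · ∂y/∂b = 8 × 1 = 8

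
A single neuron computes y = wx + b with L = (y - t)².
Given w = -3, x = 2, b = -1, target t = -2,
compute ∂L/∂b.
∂L/∂b = -10

y = wx + b = (-3)(2) + -1 = -7
∂L/∂y = 2(y - t) = 2(-7 - -2) = -10
∂y/∂b = 1
∂L/∂b = ∂L/∂y · ∂y/∂b = -10 × 1 = -10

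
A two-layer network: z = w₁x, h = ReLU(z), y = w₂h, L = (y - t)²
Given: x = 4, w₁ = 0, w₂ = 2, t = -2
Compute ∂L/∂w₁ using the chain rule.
∂L/∂w₁ = 0

Forward pass:
z = w₁x = 0×4 = 0
h = ReLU(0) = 0
y = w₂h = 2×0 = 0

Backward pass:
∂L/∂y = 2(y - t) = 2(0 - -2) = 4
∂y/∂h = w₂ = 2
∂h/∂z = 0 (ReLU derivative)
∂z/∂w₁ = x = 4

∂L/∂w₁ = 4 × 2 × 0 × 4 = 0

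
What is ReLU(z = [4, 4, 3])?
h = [4, 4, 3]

ReLU applied element-wise: max(0,4)=4, max(0,4)=4, max(0,3)=3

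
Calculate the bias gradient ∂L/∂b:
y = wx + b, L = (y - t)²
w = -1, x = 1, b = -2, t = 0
∂L/∂b = -6

y = wx + b = (-1)(1) + -2 = -3
∂L/∂y = 2(y - t) = 2(-3 - 0) = -6
∂y/∂b = 1
∂L/∂b = ∂L/∂y · ∂y/∂b = -6 × 1 = -6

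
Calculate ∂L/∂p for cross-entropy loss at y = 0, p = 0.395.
∂L/∂p = 1.653

∂L/∂p = -y/p + (1-y)/(1-p) = 0 + 1/0.605 = 1.653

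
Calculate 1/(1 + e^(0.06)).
0.485

sigmoid(-0.06) = 1/(1 + e^(0.06)) = 1/(1 + 1.062) = 0.485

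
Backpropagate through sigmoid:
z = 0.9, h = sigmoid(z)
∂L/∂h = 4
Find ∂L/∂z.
∂L/∂z = 0.822

σ(0.9) = 0.7109
σ'(0.9) = σ(0.9)(1 - σ(0.9)) = 0.7109 × 0.2891 = 0.2055
∂L/∂z = ∂L/∂h · σ'(z) = 4 × 0.2055 = 0.822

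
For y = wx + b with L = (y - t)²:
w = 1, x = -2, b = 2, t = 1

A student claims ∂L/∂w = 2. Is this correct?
Incorrect

y = (1)(-2) + 2 = 0
∂L/∂y = 2(y - t) = 2(0 - 1) = -2
∂y/∂w = x = -2
∂L/∂w = -2 × -2 = 4

Claimed value: 2
Incorrect: The correct gradient is 4.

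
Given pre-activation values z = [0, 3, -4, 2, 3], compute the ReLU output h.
h = [0, 3, 0, 2, 3]

ReLU applied element-wise: max(0,0)=0, max(0,3)=3, max(0,-4)=0, max(0,2)=2, max(0,3)=3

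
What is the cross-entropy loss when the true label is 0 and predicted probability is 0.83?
L = 1.772

L = -0·log(0.83) - 1·log(0.17) = -log(0.17) = 1.772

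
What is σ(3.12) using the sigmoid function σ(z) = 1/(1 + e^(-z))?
0.9577

sigmoid(3.12) = 1/(1 + e^(-3.12)) = 1/(1 + 0.04416) = 0.9577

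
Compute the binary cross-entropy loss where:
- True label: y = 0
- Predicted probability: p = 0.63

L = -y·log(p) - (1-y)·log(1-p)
L = 0.9943

L = -0·log(0.63) - 1·log(0.37) = -log(0.37) = 0.9943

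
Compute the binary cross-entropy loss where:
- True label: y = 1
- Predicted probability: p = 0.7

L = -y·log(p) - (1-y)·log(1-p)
L = 0.3567

L = -1·log(0.7) - 0·log(0.3) = -log(0.7) = 0.3567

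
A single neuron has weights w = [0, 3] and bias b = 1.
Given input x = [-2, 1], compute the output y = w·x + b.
y = 4

y = (0)(-2) + (3)(1) + 1 = 4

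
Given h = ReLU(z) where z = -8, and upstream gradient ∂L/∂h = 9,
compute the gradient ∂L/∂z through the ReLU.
∂L/∂z = 0

h = ReLU(-8) = 0
Since z < 0: ∂h/∂z = 0
∂L/∂z = ∂L/∂h · ∂h/∂z = 9 × 0 = 0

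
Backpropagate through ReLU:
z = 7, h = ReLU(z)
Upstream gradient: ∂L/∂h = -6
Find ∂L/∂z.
∂L/∂z = -6

h = ReLU(7) = 7
Since z > 0: ∂h/∂z = 1
∂L/∂z = ∂L/∂h · ∂h/∂z = -6 × 1 = -6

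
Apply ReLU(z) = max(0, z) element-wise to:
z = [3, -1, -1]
h = [3, 0, 0]

ReLU applied element-wise: max(0,3)=3, max(0,-1)=0, max(0,-1)=0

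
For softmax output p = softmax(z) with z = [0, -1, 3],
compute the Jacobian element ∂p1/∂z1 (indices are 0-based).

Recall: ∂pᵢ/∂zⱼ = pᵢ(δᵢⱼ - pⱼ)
∂p1/∂z1 = 0.01685

p = softmax(z) = [0.04661, 0.01715, 0.9362]
p1 = 0.01715

∂p1/∂z1 = p1(1 - p1) = 0.01715 × (1 - 0.01715) = 0.01685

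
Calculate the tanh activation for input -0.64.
-0.5649

tanh(-0.64) = (e^(-0.64) - e^(0.64))/(e^(-0.64) + e^(0.64)) = -0.5649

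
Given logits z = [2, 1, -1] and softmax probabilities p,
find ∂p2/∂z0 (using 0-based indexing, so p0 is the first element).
∂p2/∂z0 = -0.02477

p = softmax(z) = [0.7054, 0.2595, 0.03512]
p2 = 0.03512, p0 = 0.7054

∂p2/∂z0 = -p2 × p0 = -0.03512 × 0.7054 = -0.02477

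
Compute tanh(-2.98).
-0.9949

tanh(-2.98) = (e^(-2.98) - e^(2.98))/(e^(-2.98) + e^(2.98)) = -0.9949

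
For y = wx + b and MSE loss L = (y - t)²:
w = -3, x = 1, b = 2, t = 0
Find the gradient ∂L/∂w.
∂L/∂w = -2

y = wx + b = (-3)(1) + 2 = -1
∂L/∂y = 2(y - t) = 2(-1 - 0) = -2
∂y/∂w = x = 1
∂L/∂w = ∂L/∂y · ∂y/∂w = -2 × 1 = -2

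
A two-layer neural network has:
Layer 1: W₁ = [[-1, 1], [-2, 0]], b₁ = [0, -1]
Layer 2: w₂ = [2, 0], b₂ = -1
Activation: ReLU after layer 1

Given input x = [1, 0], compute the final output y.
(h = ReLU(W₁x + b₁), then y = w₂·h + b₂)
y = -1

Layer 1 pre-activation: z₁ = [-1, -3]
After ReLU: h = [0, 0]
Layer 2 output: y = 2×0 + 0×0 + -1 = -1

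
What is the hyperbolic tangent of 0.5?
0.4621

tanh(0.5) = (e^(0.5) - e^(-0.5))/(e^(0.5) + e^(-0.5)) = 0.4621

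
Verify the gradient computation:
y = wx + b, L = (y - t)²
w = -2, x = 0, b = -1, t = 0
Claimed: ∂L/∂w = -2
Incorrect

y = (-2)(0) + -1 = -1
∂L/∂y = 2(y - t) = 2(-1 - 0) = -2
∂y/∂w = x = 0
∂L/∂w = -2 × 0 = 0

Claimed value: -2
Incorrect: The correct gradient is 0.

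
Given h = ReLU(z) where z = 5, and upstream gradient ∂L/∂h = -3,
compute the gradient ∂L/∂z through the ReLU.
∂L/∂z = -3

h = ReLU(5) = 5
Since z > 0: ∂h/∂z = 1
∂L/∂z = ∂L/∂h · ∂h/∂z = -3 × 1 = -3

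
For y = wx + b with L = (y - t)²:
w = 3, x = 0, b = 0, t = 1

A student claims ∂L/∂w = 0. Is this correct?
Correct

y = (3)(0) + 0 = 0
∂L/∂y = 2(y - t) = 2(0 - 1) = -2
∂y/∂w = x = 0
∂L/∂w = -2 × 0 = 0

Claimed value: 0
Correct: The correct gradient is 0.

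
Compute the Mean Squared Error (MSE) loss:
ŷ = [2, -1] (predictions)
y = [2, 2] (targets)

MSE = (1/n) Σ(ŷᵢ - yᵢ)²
MSE = 4.5

MSE = (1/2)((2-2)² + (-1-2)²) = (1/2)(0 + 9) = 4.5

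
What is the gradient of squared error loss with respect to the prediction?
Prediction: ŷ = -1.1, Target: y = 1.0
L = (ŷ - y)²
∂L/∂ŷ = -4.2

∂L/∂ŷ = 2(ŷ - y) = 2(-1.1 - 1.0) = 2(-2.1) = -4.2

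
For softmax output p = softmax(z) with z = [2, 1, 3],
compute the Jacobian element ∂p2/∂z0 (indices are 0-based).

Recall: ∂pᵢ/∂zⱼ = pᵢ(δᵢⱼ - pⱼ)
∂p2/∂z0 = -0.1628

p = softmax(z) = [0.2447, 0.09003, 0.6652]
p2 = 0.6652, p0 = 0.2447

∂p2/∂z0 = -p2 × p0 = -0.6652 × 0.2447 = -0.1628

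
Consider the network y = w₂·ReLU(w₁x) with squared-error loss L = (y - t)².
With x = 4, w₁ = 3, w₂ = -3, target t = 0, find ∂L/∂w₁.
∂L/∂w₁ = 864

Forward pass:
z = w₁x = 3×4 = 12
h = ReLU(12) = 12
y = w₂h = -3×12 = -36

Backward pass:
∂L/∂y = 2(y - t) = 2(-36 - 0) = -72
∂y/∂h = w₂ = -3
∂h/∂z = 1 (ReLU derivative)
∂z/∂w₁ = x = 4

∂L/∂w₁ = -72 × -3 × 1 × 4 = 864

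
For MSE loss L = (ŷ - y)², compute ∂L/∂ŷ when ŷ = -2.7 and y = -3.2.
∂L/∂ŷ = 1.0

∂L/∂ŷ = 2(ŷ - y) = 2(-2.7 - -3.2) = 2(0.5) = 1.0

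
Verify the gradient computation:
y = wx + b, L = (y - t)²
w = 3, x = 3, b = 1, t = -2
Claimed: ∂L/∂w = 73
Incorrect

y = (3)(3) + 1 = 10
∂L/∂y = 2(y - t) = 2(10 - -2) = 24
∂y/∂w = x = 3
∂L/∂w = 24 × 3 = 72

Claimed value: 73
Incorrect: The correct gradient is 72.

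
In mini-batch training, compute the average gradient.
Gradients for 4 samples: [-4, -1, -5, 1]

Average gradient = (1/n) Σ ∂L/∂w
Average gradient = -2.25

Average = (1/4)(-4 + -1 + -5 + 1) = -9/4 = -2.25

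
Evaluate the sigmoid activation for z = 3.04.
0.9543

sigmoid(3.04) = 1/(1 + e^(-3.04)) = 1/(1 + 0.04783) = 0.9543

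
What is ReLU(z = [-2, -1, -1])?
h = [0, 0, 0]

ReLU applied element-wise: max(0,-2)=0, max(0,-1)=0, max(0,-1)=0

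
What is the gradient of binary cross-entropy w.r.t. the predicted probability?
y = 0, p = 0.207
∂L/∂p = 1.261

∂L/∂p = -y/p + (1-y)/(1-p) = 0 + 1/0.793 = 1.261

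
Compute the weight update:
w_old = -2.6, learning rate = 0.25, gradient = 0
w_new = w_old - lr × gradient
w_new = -2.6

w_new = w - η·∂L/∂w = -2.6 - 0.25×(0) = -2.6 - (0) = -2.6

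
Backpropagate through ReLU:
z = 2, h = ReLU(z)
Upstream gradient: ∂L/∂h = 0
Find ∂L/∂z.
∂L/∂z = 0

h = ReLU(2) = 2
Since z > 0: ∂h/∂z = 1
∂L/∂z = ∂L/∂h · ∂h/∂z = 0 × 1 = 0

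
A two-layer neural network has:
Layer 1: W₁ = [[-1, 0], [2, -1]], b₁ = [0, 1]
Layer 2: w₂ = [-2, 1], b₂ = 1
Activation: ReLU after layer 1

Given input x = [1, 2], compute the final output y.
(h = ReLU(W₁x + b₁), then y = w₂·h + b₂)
y = 2

Layer 1 pre-activation: z₁ = [-1, 1]
After ReLU: h = [0, 1]
Layer 2 output: y = -2×0 + 1×1 + 1 = 2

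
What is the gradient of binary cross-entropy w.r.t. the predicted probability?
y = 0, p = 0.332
∂L/∂p = 1.497

∂L/∂p = -y/p + (1-y)/(1-p) = 0 + 1/0.668 = 1.497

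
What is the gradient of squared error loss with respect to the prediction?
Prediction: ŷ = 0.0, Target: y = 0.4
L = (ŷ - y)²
∂L/∂ŷ = -0.8

∂L/∂ŷ = 2(ŷ - y) = 2(0.0 - 0.4) = 2(-0.4) = -0.8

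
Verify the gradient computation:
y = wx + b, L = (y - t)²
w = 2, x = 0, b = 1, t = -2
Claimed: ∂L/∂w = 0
Correct

y = (2)(0) + 1 = 1
∂L/∂y = 2(y - t) = 2(1 - -2) = 6
∂y/∂w = x = 0
∂L/∂w = 6 × 0 = 0

Claimed value: 0
Correct: The correct gradient is 0.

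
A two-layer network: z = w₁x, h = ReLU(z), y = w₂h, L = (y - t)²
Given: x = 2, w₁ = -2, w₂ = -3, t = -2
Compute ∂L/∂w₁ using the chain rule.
∂L/∂w₁ = 0

Forward pass:
z = w₁x = -2×2 = -4
h = ReLU(-4) = 0
y = w₂h = -3×0 = 0

Backward pass:
∂L/∂y = 2(y - t) = 2(0 - -2) = 4
∂y/∂h = w₂ = -3
∂h/∂z = 0 (ReLU derivative)
∂z/∂w₁ = x = 2

∂L/∂w₁ = 4 × -3 × 0 × 2 = 0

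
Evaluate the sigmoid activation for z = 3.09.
0.9565

sigmoid(3.09) = 1/(1 + e^(-3.09)) = 1/(1 + 0.0455) = 0.9565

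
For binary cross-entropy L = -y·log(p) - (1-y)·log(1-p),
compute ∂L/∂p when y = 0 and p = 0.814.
∂L/∂p = 5.376

∂L/∂p = -y/p + (1-y)/(1-p) = 0 + 1/0.186 = 5.376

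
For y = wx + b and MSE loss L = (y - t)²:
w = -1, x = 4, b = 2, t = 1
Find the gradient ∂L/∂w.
∂L/∂w = -24

y = wx + b = (-1)(4) + 2 = -2
∂L/∂y = 2(y - t) = 2(-2 - 1) = -6
∂y/∂w = x = 4
∂L/∂w = ∂L/∂y · ∂y/∂w = -6 × 4 = -24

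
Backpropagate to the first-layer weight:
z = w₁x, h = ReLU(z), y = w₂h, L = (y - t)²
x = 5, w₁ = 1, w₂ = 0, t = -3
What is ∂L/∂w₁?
∂L/∂w₁ = 0

Forward pass:
z = w₁x = 1×5 = 5
h = ReLU(5) = 5
y = w₂h = 0×5 = 0

Backward pass:
∂L/∂y = 2(y - t) = 2(0 - -3) = 6
∂y/∂h = w₂ = 0
∂h/∂z = 1 (ReLU derivative)
∂z/∂w₁ = x = 5

∂L/∂w₁ = 6 × 0 × 1 × 5 = 0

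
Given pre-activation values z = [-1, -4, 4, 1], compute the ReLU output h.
h = [0, 0, 4, 1]

ReLU applied element-wise: max(0,-1)=0, max(0,-4)=0, max(0,4)=4, max(0,1)=1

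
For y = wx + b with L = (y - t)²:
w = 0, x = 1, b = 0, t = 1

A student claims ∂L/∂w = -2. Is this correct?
Correct

y = (0)(1) + 0 = 0
∂L/∂y = 2(y - t) = 2(0 - 1) = -2
∂y/∂w = x = 1
∂L/∂w = -2 × 1 = -2

Claimed value: -2
Correct: The correct gradient is -2.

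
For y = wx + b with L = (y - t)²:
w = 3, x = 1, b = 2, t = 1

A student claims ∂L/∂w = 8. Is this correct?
Correct

y = (3)(1) + 2 = 5
∂L/∂y = 2(y - t) = 2(5 - 1) = 8
∂y/∂w = x = 1
∂L/∂w = 8 × 1 = 8

Claimed value: 8
Correct: The correct gradient is 8.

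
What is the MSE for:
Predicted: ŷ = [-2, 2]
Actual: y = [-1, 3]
MSE = 1

MSE = (1/2)((-2--1)² + (2-3)²) = (1/2)(1 + 1) = 1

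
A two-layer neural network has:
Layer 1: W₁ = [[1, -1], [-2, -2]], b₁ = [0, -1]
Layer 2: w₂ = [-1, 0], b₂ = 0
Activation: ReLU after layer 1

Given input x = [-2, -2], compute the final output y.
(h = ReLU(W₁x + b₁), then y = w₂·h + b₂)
y = 0

Layer 1 pre-activation: z₁ = [0, 7]
After ReLU: h = [0, 7]
Layer 2 output: y = -1×0 + 0×7 + 0 = 0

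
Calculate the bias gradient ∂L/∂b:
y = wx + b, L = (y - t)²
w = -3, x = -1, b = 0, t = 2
∂L/∂b = 2

y = wx + b = (-3)(-1) + 0 = 3
∂L/∂y = 2(y - t) = 2(3 - 2) = 2
∂y/∂b = 1
∂L/∂b = ∂L/∂y · ∂y/∂b = 2 × 1 = 2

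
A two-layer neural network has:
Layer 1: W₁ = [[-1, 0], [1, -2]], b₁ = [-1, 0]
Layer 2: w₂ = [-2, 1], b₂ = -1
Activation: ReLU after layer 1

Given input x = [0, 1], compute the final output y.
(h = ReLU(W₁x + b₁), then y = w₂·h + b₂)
y = -1

Layer 1 pre-activation: z₁ = [-1, -2]
After ReLU: h = [0, 0]
Layer 2 output: y = -2×0 + 1×0 + -1 = -1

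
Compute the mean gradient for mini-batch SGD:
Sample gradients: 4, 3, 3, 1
Average gradient = 2.75

Average = (1/4)(4 + 3 + 3 + 1) = 11/4 = 2.75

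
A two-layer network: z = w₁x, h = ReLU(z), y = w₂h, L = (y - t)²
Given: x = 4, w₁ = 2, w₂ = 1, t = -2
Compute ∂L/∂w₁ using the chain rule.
∂L/∂w₁ = 80

Forward pass:
z = w₁x = 2×4 = 8
h = ReLU(8) = 8
y = w₂h = 1×8 = 8

Backward pass:
∂L/∂y = 2(y - t) = 2(8 - -2) = 20
∂y/∂h = w₂ = 1
∂h/∂z = 1 (ReLU derivative)
∂z/∂w₁ = x = 4

∂L/∂w₁ = 20 × 1 × 1 × 4 = 80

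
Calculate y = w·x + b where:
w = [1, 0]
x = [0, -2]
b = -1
y = -1

y = (1)(0) + (0)(-2) + -1 = -1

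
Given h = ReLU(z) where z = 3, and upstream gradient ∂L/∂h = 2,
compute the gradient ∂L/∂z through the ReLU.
∂L/∂z = 2

h = ReLU(3) = 3
Since z > 0: ∂h/∂z = 1
∂L/∂z = ∂L/∂h · ∂h/∂z = 2 × 1 = 2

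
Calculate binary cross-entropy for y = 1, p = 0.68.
L = 0.3857

L = -1·log(0.68) - 0·log(0.32) = -log(0.68) = 0.3857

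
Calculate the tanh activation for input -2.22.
-0.9767

tanh(-2.22) = (e^(-2.22) - e^(2.22))/(e^(-2.22) + e^(2.22)) = -0.9767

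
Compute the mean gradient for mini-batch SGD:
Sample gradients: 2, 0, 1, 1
Average gradient = 1

Average = (1/4)(2 + 0 + 1 + 1) = 4/4 = 1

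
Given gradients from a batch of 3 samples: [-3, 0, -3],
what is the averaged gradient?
Average gradient = -2

Average = (1/3)(-3 + 0 + -3) = -6/3 = -2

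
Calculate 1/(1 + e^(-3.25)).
0.9627

sigmoid(3.25) = 1/(1 + e^(-3.25)) = 1/(1 + 0.03877) = 0.9627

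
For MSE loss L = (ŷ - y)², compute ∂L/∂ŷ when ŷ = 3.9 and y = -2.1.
∂L/∂ŷ = 12.0

∂L/∂ŷ = 2(ŷ - y) = 2(3.9 - -2.1) = 2(6.0) = 12.0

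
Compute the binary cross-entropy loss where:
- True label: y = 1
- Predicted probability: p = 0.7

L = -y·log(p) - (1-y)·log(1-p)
L = 0.3567

L = -1·log(0.7) - 0·log(0.3) = -log(0.7) = 0.3567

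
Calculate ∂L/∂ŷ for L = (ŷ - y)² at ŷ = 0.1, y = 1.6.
∂L/∂ŷ = -3.0

∂L/∂ŷ = 2(ŷ - y) = 2(0.1 - 1.6) = 2(-1.5) = -3.0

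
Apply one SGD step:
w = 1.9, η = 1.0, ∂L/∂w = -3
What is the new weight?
w_new = 4.9

w_new = w - η·∂L/∂w = 1.9 - 1.0×(-3) = 1.9 - (-3) = 4.9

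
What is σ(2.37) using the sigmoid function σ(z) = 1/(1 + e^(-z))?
0.9145

sigmoid(2.37) = 1/(1 + e^(-2.37)) = 1/(1 + 0.09348) = 0.9145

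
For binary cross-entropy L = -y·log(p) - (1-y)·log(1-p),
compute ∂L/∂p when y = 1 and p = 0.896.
∂L/∂p = -1.116

∂L/∂p = -y/p + (1-y)/(1-p) = -1/0.896 + 0 = -1.116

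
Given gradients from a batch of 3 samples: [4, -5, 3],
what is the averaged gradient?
Average gradient = 0.6667

Average = (1/3)(4 + -5 + 3) = 2/3 = 0.6667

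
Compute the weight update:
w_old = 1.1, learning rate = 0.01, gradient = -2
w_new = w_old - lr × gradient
w_new = 1.12

w_new = w - η·∂L/∂w = 1.1 - 0.01×(-2) = 1.1 - (-0.02) = 1.12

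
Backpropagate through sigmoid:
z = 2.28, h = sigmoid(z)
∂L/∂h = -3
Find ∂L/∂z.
∂L/∂z = -0.2525

σ(2.28) = 0.9072
σ'(2.28) = σ(2.28)(1 - σ(2.28)) = 0.9072 × 0.09279 = 0.08418
∂L/∂z = ∂L/∂h · σ'(z) = -3 × 0.08418 = -0.2525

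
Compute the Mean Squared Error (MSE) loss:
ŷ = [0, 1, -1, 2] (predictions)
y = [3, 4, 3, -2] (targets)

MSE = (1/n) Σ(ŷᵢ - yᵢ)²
MSE = 12.5

MSE = (1/4)((0-3)² + (1-4)² + (-1-3)² + (2--2)²) = (1/4)(9 + 9 + 16 + 16) = 12.5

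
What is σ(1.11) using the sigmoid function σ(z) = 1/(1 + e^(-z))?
0.7521

sigmoid(1.11) = 1/(1 + e^(-1.11)) = 1/(1 + 0.3296) = 0.7521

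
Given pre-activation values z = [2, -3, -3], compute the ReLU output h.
h = [2, 0, 0]

ReLU applied element-wise: max(0,2)=2, max(0,-3)=0, max(0,-3)=0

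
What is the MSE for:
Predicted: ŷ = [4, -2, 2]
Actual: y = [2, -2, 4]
MSE = 2.667

MSE = (1/3)((4-2)² + (-2--2)² + (2-4)²) = (1/3)(4 + 0 + 4) = 2.667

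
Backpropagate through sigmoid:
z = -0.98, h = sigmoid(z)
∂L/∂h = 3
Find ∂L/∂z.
∂L/∂z = 0.5953

σ(-0.98) = 0.2729
σ'(-0.98) = σ(-0.98)(1 - σ(-0.98)) = 0.2729 × 0.7271 = 0.1984
∂L/∂z = ∂L/∂h · σ'(z) = 3 × 0.1984 = 0.5953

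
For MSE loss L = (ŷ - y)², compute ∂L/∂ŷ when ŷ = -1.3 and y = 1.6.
∂L/∂ŷ = -5.8

∂L/∂ŷ = 2(ŷ - y) = 2(-1.3 - 1.6) = 2(-2.9) = -5.8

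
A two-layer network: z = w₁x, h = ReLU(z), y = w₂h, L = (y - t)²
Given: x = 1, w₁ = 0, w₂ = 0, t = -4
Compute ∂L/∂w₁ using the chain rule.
∂L/∂w₁ = 0

Forward pass:
z = w₁x = 0×1 = 0
h = ReLU(0) = 0
y = w₂h = 0×0 = 0

Backward pass:
∂L/∂y = 2(y - t) = 2(0 - -4) = 8
∂y/∂h = w₂ = 0
∂h/∂z = 0 (ReLU derivative)
∂z/∂w₁ = x = 1

∂L/∂w₁ = 8 × 0 × 0 × 1 = 0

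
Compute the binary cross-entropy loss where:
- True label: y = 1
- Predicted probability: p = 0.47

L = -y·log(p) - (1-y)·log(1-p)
L = 0.755

L = -1·log(0.47) - 0·log(0.53) = -log(0.47) = 0.755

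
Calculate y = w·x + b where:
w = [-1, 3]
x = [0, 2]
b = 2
y = 8

y = (-1)(0) + (3)(2) + 2 = 8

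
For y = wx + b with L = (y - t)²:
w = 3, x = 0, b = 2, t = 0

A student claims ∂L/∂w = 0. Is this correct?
Correct

y = (3)(0) + 2 = 2
∂L/∂y = 2(y - t) = 2(2 - 0) = 4
∂y/∂w = x = 0
∂L/∂w = 4 × 0 = 0

Claimed value: 0
Correct: The correct gradient is 0.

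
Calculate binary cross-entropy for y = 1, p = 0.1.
L = 2.303

L = -1·log(0.1) - 0·log(0.9) = -log(0.1) = 2.303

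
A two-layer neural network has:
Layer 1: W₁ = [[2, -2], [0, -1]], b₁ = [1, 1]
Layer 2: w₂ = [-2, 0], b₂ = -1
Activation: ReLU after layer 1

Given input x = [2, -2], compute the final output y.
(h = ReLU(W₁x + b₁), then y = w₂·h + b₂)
y = -19

Layer 1 pre-activation: z₁ = [9, 3]
After ReLU: h = [9, 3]
Layer 2 output: y = -2×9 + 0×3 + -1 = -19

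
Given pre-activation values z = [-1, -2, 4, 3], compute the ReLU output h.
h = [0, 0, 4, 3]

ReLU applied element-wise: max(0,-1)=0, max(0,-2)=0, max(0,4)=4, max(0,3)=3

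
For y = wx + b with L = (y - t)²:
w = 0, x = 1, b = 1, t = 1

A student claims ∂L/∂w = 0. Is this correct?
Correct

y = (0)(1) + 1 = 1
∂L/∂y = 2(y - t) = 2(1 - 1) = 0
∂y/∂w = x = 1
∂L/∂w = 0 × 1 = 0

Claimed value: 0
Correct: The correct gradient is 0.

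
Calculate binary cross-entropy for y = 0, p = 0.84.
L = 1.833

L = -0·log(0.84) - 1·log(0.16) = -log(0.16) = 1.833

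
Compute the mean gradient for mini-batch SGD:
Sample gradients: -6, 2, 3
Average gradient = -0.3333

Average = (1/3)(-6 + 2 + 3) = -1/3 = -0.3333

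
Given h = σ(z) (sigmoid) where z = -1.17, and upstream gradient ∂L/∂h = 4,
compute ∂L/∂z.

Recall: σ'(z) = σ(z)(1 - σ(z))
∂L/∂z = 0.723

σ(-1.17) = 0.2369
σ'(-1.17) = σ(-1.17)(1 - σ(-1.17)) = 0.2369 × 0.7631 = 0.1808
∂L/∂z = ∂L/∂h · σ'(z) = 4 × 0.1808 = 0.723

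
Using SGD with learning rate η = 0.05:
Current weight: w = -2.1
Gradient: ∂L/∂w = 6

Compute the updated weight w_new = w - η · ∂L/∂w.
w_new = -2.4

w_new = w - η·∂L/∂w = -2.1 - 0.05×(6) = -2.1 - (0.3) = -2.4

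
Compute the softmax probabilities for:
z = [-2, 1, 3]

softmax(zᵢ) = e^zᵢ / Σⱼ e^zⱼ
p = [0.0059, 0.1185, 0.8756]

exp(z) = [0.1353, 2.718, 20.09]
Sum = 22.94
p = [0.0059, 0.1185, 0.8756]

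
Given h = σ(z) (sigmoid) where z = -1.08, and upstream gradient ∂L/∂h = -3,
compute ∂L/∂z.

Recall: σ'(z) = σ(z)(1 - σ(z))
∂L/∂z = -0.5677

σ(-1.08) = 0.2535
σ'(-1.08) = σ(-1.08)(1 - σ(-1.08)) = 0.2535 × 0.7465 = 0.1892
∂L/∂z = ∂L/∂h · σ'(z) = -3 × 0.1892 = -0.5677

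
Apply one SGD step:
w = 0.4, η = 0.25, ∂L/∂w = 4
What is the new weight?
w_new = -0.6

w_new = w - η·∂L/∂w = 0.4 - 0.25×(4) = 0.4 - (1) = -0.6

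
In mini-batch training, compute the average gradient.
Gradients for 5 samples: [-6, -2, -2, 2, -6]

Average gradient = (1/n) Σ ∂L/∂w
Average gradient = -2.8

Average = (1/5)(-6 + -2 + -2 + 2 + -6) = -14/5 = -2.8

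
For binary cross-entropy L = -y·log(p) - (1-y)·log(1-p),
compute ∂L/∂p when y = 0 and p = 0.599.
∂L/∂p = 2.494

∂L/∂p = -y/p + (1-y)/(1-p) = 0 + 1/0.401 = 2.494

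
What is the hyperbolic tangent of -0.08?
-0.07983

tanh(-0.08) = (e^(-0.08) - e^(0.08))/(e^(-0.08) + e^(0.08)) = -0.07983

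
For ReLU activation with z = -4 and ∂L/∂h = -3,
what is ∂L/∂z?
∂L/∂z = 0

h = ReLU(-4) = 0
Since z < 0: ∂h/∂z = 0
∂L/∂z = ∂L/∂h · ∂h/∂z = -3 × 0 = 0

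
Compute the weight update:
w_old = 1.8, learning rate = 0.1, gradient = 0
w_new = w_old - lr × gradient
w_new = 1.8

w_new = w - η·∂L/∂w = 1.8 - 0.1×(0) = 1.8 - (0) = 1.8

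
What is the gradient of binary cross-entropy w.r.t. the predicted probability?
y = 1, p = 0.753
∂L/∂p = -1.328

∂L/∂p = -y/p + (1-y)/(1-p) = -1/0.753 + 0 = -1.328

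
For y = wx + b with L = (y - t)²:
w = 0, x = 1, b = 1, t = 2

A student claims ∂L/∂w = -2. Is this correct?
Correct

y = (0)(1) + 1 = 1
∂L/∂y = 2(y - t) = 2(1 - 2) = -2
∂y/∂w = x = 1
∂L/∂w = -2 × 1 = -2

Claimed value: -2
Correct: The correct gradient is -2.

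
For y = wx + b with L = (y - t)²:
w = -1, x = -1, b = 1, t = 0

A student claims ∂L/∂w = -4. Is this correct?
Correct

y = (-1)(-1) + 1 = 2
∂L/∂y = 2(y - t) = 2(2 - 0) = 4
∂y/∂w = x = -1
∂L/∂w = 4 × -1 = -4

Claimed value: -4
Correct: The correct gradient is -4.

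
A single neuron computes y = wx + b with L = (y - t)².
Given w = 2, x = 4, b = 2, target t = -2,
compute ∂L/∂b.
∂L/∂b = 24

y = wx + b = (2)(4) + 2 = 10
∂L/∂y = 2(y - t) = 2(10 - -2) = 24
∂y/∂b = 1
∂L/∂b = ∂L/∂y · ∂y/∂b = 24 × 1 = 24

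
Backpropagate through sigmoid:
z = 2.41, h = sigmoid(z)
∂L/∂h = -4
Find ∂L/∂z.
∂L/∂z = -0.3025

σ(2.41) = 0.9176
σ'(2.41) = σ(2.41)(1 - σ(2.41)) = 0.9176 × 0.08241 = 0.07562
∂L/∂z = ∂L/∂h · σ'(z) = -4 × 0.07562 = -0.3025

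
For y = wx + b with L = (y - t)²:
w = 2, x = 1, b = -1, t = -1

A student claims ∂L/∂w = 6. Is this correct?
Incorrect

y = (2)(1) + -1 = 1
∂L/∂y = 2(y - t) = 2(1 - -1) = 4
∂y/∂w = x = 1
∂L/∂w = 4 × 1 = 4

Claimed value: 6
Incorrect: The correct gradient is 4.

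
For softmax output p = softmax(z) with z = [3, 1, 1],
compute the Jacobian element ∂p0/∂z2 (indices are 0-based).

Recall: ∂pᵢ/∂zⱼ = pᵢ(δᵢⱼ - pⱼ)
∂p0/∂z2 = -0.08382

p = softmax(z) = [0.787, 0.1065, 0.1065]
p0 = 0.787, p2 = 0.1065

∂p0/∂z2 = -p0 × p2 = -0.787 × 0.1065 = -0.08382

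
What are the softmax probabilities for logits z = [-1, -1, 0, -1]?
p = [0.1749, 0.1749, 0.4754, 0.1749]

exp(z) = [0.3679, 0.3679, 1, 0.3679]
Sum = 2.104
p = [0.1749, 0.1749, 0.4754, 0.1749]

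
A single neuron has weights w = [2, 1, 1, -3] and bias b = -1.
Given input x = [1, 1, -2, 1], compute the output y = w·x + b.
y = -3

y = (2)(1) + (1)(1) + (1)(-2) + (-3)(1) + -1 = -3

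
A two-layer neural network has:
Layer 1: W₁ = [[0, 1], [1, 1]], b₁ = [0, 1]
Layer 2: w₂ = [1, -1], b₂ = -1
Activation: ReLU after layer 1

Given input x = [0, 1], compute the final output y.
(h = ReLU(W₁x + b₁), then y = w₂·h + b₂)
y = -2

Layer 1 pre-activation: z₁ = [1, 2]
After ReLU: h = [1, 2]
Layer 2 output: y = 1×1 + -1×2 + -1 = -2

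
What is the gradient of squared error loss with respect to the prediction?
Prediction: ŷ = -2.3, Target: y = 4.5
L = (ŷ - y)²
∂L/∂ŷ = -13.6

∂L/∂ŷ = 2(ŷ - y) = 2(-2.3 - 4.5) = 2(-6.8) = -13.6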